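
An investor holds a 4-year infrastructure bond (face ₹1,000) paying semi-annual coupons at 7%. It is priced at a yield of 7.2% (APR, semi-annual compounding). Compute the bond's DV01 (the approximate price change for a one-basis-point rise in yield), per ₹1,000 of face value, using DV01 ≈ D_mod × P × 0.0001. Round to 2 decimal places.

Periodic yield y = 0.036.
  t   CF        PV=CF/(1+0.036)^t    t·PV
  1        35.00        33.7838        33.7838
  2        35.00        32.6098        65.2197
  3        35.00        31.4767        94.4300
  4        35.00        30.3829       121.5315
  5        35.00        29.3271       146.6355
  6        35.00        28.3080       169.8481
  7        35.00        27.3243       191.2704
  8     1,035.00       779.9420     6,239.5360
  Σ                    993.1546     7,062.2551
P = 993.1546; D_Mac = 7.11093 half-year periods = 3.55547 yrs; D_mod = 3.43192 yrs.
DV01 ≈ 3.43192 × 993.1546 × 0.0001 = 0.340842.

₹0.34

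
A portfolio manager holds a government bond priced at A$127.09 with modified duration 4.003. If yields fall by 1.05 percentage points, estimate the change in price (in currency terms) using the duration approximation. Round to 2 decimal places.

+A$5.34

Duration approximation: ΔP/P ≈ -D_mod · Δy = -4.003 × (-0.0105) = +0.0420315.
ΔP ≈ 127.09 × (+0.0420315) = +5.341783335.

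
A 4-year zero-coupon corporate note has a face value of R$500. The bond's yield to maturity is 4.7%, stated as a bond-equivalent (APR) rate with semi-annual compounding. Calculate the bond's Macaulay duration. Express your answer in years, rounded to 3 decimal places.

A zero-coupon bond has a single cash flow at maturity, so its Macaulay duration equals its maturity: 4 years.
(Equivalently: 8 semi-annual periods ÷ 2 = 4 years.)

4.000 years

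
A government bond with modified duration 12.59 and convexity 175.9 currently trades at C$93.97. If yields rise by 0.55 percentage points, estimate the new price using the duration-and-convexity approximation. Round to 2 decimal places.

C$87.71

Duration effect: -D_mod·Δy = -12.59 × (+0.0055) = -0.069245
Convexity effect: ½·C·(Δy)² = 0.5 × 175.9 × (0.0055)² = +0.0026604875
ΔP/P ≈ -0.069245 + 0.0026604875 = -0.0665845125
New price ≈ 93.97 × (1 - 0.0665845125) = 87.713053360375.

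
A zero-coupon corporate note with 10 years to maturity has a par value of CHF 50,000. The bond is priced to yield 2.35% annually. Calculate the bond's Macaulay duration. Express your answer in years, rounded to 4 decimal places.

A zero-coupon bond has a single cash flow at maturity, so its Macaulay duration equals its maturity: 10 years.

10.0000 years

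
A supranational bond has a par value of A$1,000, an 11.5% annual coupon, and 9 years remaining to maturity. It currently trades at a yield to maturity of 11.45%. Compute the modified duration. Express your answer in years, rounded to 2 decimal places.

5.44 years

Periodic yield y = 0.1145. First find Macaulay duration:
  t   CF        PV=CF/(1+0.1145)^t    t·PV
  1       115.00       103.1853       103.1853
  2       115.00        92.5844       185.1687
  3       115.00        83.0726       249.2177
  4       115.00        74.5380       298.1519
  5       115.00        66.8802       334.4009
  6       115.00        60.0091       360.0548
  7       115.00        53.8440       376.9080
  8       115.00        48.3122       386.4980
  9     1,115.00       420.2950     3,782.6549
  Σ                  1,002.7208     6,076.2403
P = 1,002.7208; Macaulay duration = 6,076.2403 / 1,002.7208 = 6.05975 years.
Modified duration = D_Mac / (1 + y) = 6.05975 / 1.1145 = 5.43719 years.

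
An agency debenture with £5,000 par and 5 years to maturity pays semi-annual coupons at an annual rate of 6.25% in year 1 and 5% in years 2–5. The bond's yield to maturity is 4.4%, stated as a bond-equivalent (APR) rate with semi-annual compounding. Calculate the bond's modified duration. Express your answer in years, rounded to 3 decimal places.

Periodic yield y = 0.022. First find Macaulay duration:
  t   CF        PV=CF/(1+0.022)^t    t·PV
  1       156.25       152.8865       152.8865
  2       156.25       149.5954       299.1908
  3       125.00       117.1001       351.3003
  4       125.00       114.5794       458.3175
  5       125.00       112.1129       560.5644
  6       125.00       109.6995       658.1970
  7       125.00       107.3381       751.3664
  8       125.00       105.0275       840.2196
  9       125.00       102.7666       924.8993
  10    5,125.00     4,122.7302    41,227.3017
  Σ                  5,193.8360    46,224.2437
P = 5,193.8360; Macaulay duration = 46,224.2437 / 5,193.8360 = 8.89983 half-year periods = 4.44991 years.
Modified duration = D_Mac / (1 + y) = 4.44991 / 1.022 = 4.35412 years.

4.354 years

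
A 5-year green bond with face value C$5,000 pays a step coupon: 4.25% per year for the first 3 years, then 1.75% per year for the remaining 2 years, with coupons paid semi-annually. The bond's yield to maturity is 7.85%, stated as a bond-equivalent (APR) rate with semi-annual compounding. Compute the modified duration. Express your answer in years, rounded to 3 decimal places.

Periodic yield y = 0.03925. First find Macaulay duration:
  t   CF        PV=CF/(1+0.03925)^t    t·PV
  1       106.25       102.2372       102.2372
  2       106.25        98.3759       196.7519
  3       106.25        94.6605       283.9815
  4       106.25        91.0854       364.3416
  5       106.25        87.6453       438.2266
  6       106.25        84.3352       506.0110
  7        43.75        33.4147       233.9030
  8        43.75        32.1527       257.2218
  9        43.75        30.9384       278.4455
  10    5,043.75     3,432.0469    34,320.4695
  Σ                  4,086.8923    36,981.5898
P = 4,086.8923; Macaulay duration = 36,981.5898 / 4,086.8923 = 9.04883 half-year periods = 4.52441 years.
Modified duration = D_Mac / (1 + y) = 4.52441 / 1.03925 = 4.35354 years.

4.354 years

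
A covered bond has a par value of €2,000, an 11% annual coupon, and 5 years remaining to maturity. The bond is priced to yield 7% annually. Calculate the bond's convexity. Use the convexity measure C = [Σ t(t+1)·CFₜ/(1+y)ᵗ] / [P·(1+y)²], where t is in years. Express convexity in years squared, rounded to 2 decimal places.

20.47

With y = 0.07:
  t   CF        PV=CF/(1+0.07)^t    t·PV        t(t+1)·PV
  1       220.00       205.6075       205.6075         411.2150
  2       220.00       192.1565       384.3130       1,152.9391
  3       220.00       179.5855       538.7566       2,155.0264
  4       220.00       167.8369       671.3478       3,356.7389
  5     2,220.00     1,582.8293     7,914.1466      47,484.8796
  Σ                  2,328.0158     9,714.1715      54,560.7990
P = 2,328.0158.
Convexity = Σ t(t+1)·PV / [P·(1+y)²] = 54,560.7990 / (2,328.0158 × 1.144900) = 20.47044.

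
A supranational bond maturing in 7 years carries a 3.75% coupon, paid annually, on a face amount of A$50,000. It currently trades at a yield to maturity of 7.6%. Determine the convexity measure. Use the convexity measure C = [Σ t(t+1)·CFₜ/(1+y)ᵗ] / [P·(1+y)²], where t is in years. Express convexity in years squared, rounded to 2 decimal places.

With y = 0.076:
  t   CF        PV=CF/(1+0.076)^t    t·PV        t(t+1)·PV
  1     1,875.00     1,742.5651     1,742.5651       3,485.1301
  2     1,875.00     1,619.4843     3,238.9685       9,716.9055
  3     1,875.00     1,505.0969     4,515.2907      18,061.1627
  4     1,875.00     1,398.7889     5,595.1557      27,975.7786
  5     1,875.00     1,299.9897     6,499.9486      38,999.6914
  6     1,875.00     1,208.1689     7,249.0133      50,743.0929
  7    51,875.00    31,065.0610   217,455.4268   1,739,643.4147
  Σ                 39,839.1547   246,296.3686   1,888,625.1758
P = 39,839.1547.
Convexity = Σ t(t+1)·PV / [P·(1+y)²] = 1,888,625.1758 / (39,839.1547 × 1.157776) = 40.94597.

40.95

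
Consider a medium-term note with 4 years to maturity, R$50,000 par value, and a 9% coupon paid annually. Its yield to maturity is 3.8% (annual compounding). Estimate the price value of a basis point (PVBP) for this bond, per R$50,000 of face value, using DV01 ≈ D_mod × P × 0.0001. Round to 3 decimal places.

Periodic yield y = 0.038.
  t   CF        PV=CF/(1+0.038)^t    t·PV
  1     4,500.00     4,335.2601     4,335.2601
  2     4,500.00     4,176.5512     8,353.1023
  3     4,500.00     4,023.6524    12,070.9571
  4    54,500.00    46,946.9182   187,787.6727
  Σ                 59,482.3818   212,546.9923
P = 59,482.3818; D_Mac = 3.57328 yrs; D_mod = 3.44246 yrs.
DV01 ≈ 3.44246 × 59,482.3818 × 0.0001 = 20.476589.

R$20.477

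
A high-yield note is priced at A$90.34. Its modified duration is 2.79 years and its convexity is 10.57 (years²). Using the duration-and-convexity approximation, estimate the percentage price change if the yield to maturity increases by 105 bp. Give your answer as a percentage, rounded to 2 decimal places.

Duration effect: -D_mod·Δy = -2.79 × (+0.0105) = -0.029295
Convexity effect: ½·C·(Δy)² = 0.5 × 10.57 × (0.0105)² = +0.00058267125
ΔP/P ≈ -0.029295 + 0.00058267125 = -0.02871232875
= -2.871232875%.

-2.87%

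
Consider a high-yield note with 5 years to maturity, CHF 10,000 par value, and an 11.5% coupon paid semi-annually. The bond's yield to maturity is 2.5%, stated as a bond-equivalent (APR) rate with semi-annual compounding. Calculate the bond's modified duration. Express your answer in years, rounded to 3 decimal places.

4.079 years

Periodic yield y = 0.0125. First find Macaulay duration:
  t   CF        PV=CF/(1+0.0125)^t    t·PV
  1       575.00       567.9012       567.9012
  2       575.00       560.8901     1,121.7802
  3       575.00       553.9655     1,661.8966
  4       575.00       547.1265     2,188.5058
  5       575.00       540.3718     2,701.8591
  6       575.00       533.7006     3,202.2033
  7       575.00       527.1117     3,689.7816
  8       575.00       520.6041     4,164.8329
  9       575.00       514.1769     4,627.5921
  10   10,575.00     9,339.6383    93,396.3829
  Σ                 14,205.4867   117,322.7357
P = 14,205.4867; Macaulay duration = 117,322.7357 / 14,205.4867 = 8.25897 half-year periods = 4.12949 years.
Modified duration = D_Mac / (1 + y) = 4.12949 / 1.0125 = 4.07851 years.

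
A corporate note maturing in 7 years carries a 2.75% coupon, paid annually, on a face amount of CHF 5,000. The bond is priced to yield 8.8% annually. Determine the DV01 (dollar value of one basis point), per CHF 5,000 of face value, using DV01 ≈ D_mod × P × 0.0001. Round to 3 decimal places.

CHF 2.017

Periodic yield y = 0.088.
  t   CF        PV=CF/(1+0.088)^t    t·PV
  1       137.50       126.3787       126.3787
  2       137.50       116.1569       232.3137
  3       137.50       106.7618       320.2855
  4       137.50        98.1267       392.5067
  5       137.50        90.1900       450.9498
  6       137.50        82.8952       497.3711
  7     5,137.50     2,846.7516    19,927.2609
  Σ                  3,467.2608    21,947.0665
P = 3,467.2608; D_Mac = 6.32980 yrs; D_mod = 5.81783 yrs.
DV01 ≈ 5.81783 × 3,467.2608 × 0.0001 = 2.017194.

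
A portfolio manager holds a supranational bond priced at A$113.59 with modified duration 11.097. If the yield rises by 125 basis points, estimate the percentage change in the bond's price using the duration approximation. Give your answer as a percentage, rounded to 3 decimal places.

Duration approximation: ΔP/P ≈ -D_mod · Δy = -11.097 × (+0.0125) = -0.1387125.
As a percentage: -13.87125%.

-13.871%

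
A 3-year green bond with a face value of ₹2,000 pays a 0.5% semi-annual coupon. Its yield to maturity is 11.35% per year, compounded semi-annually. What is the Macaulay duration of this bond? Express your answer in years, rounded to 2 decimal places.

Periodic yield y = 0.05675. Discount each cash flow and weight by its period:
  t   CF        PV=CF/(1+0.05675)^t    t·PV
  1         5.00         4.7315         4.7315
  2         5.00         4.4774         8.9548
  3         5.00         4.2369        12.7108
  4         5.00         4.0094        16.0377
  5         5.00         3.7941        18.9705
  6     2,005.00     1,439.7293     8,638.3757
  Σ                  1,460.9786     8,699.7810
Price P = Σ PV = 1,460.9786.
Macaulay duration = Σ(t·PV) / P = 8,699.7810 / 1,460.9786 = 5.95476 half-year periods.
In years: 5.95476 / 2 = 2.97738 years.

2.98 years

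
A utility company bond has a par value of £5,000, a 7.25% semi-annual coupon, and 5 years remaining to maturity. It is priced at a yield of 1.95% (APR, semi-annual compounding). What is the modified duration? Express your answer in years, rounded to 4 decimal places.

Periodic yield y = 0.00975. First find Macaulay duration:
  t   CF        PV=CF/(1+0.00975)^t    t·PV
  1       181.25       179.4999       179.4999
  2       181.25       177.7667       355.5333
  3       181.25       176.0502       528.1505
  4       181.25       174.3502       697.4010
  5       181.25       172.6667       863.3337
  6       181.25       170.9995     1,025.9970
  7       181.25       169.3484     1,185.4385
  8       181.25       167.7132     1,341.7052
  9       181.25       166.0937     1,494.8436
  10    5,181.25     4,702.1440    47,021.4405
  Σ                  6,256.6325    54,693.3432
P = 6,256.6325; Macaulay duration = 54,693.3432 / 6,256.6325 = 8.74166 half-year periods = 4.37083 years.
Modified duration = D_Mac / (1 + y) = 4.37083 / 1.00975 = 4.32863 years.

4.3286 years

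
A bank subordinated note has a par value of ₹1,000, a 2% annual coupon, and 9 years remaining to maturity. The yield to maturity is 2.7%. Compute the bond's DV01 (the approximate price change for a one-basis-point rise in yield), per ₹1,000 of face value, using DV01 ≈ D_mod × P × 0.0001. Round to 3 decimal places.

₹0.764

Periodic yield y = 0.027.
  t   CF        PV=CF/(1+0.027)^t    t·PV
  1        20.00        19.4742        19.4742
  2        20.00        18.9622        37.9244
  3        20.00        18.4637        55.3911
  4        20.00        17.9783        71.9131
  5        20.00        17.5056        87.5282
  6        20.00        17.0454       102.2724
  7        20.00        16.5973       116.1810
  8        20.00        16.1609       129.2875
  9     1,020.00       802.5391     7,222.8515
  Σ                    944.7267     7,842.8234
P = 944.7267; D_Mac = 8.30168 yrs; D_mod = 8.08343 yrs.
DV01 ≈ 8.08343 × 944.7267 × 0.0001 = 0.763663.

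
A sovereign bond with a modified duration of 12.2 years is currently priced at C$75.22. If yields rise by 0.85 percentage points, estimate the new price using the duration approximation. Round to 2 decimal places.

Duration approximation: ΔP/P ≈ -D_mod · Δy = -12.2 × (+0.0085) = -0.103700.
New price ≈ 75.22 × (1 - 0.103700) = 67.419686.

C$67.42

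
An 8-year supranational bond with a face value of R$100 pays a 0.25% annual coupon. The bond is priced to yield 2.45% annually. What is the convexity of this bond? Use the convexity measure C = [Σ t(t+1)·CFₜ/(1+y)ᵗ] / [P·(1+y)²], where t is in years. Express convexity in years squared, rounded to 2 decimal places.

With y = 0.0245:
  t   CF        PV=CF/(1+0.0245)^t    t·PV        t(t+1)·PV
  1         0.25         0.2440         0.2440           0.4880
  2         0.25         0.2382         0.4764           1.4291
  3         0.25         0.2325         0.6975           2.7899
  4         0.25         0.2269         0.9077           4.5386
  5         0.25         0.2215         1.1075           6.6451
  6         0.25         0.2162         1.2972           9.0807
  7         0.25         0.2110         1.4773          11.8180
  8       100.25        82.6016       660.8131       5,947.3182
  Σ                     84.1920       667.0207       5,984.1076
P = 84.1920.
Convexity = Σ t(t+1)·PV / [P·(1+y)²] = 5,984.1076 / (84.1920 × 1.049600) = 67.71807.

67.72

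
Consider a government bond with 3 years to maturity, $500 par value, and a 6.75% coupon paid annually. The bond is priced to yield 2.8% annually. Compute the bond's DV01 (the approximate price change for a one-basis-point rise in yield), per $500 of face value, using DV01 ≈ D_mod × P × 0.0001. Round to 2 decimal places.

Periodic yield y = 0.028.
  t   CF        PV=CF/(1+0.028)^t    t·PV
  1        33.75        32.8307        32.8307
  2        33.75        31.9365        63.8730
  3       533.75       491.3133     1,473.9400
  Σ                    556.0806     1,570.6438
P = 556.0806; D_Mac = 2.82449 yrs; D_mod = 2.74756 yrs.
DV01 ≈ 2.74756 × 556.0806 × 0.0001 = 0.152786.

$0.15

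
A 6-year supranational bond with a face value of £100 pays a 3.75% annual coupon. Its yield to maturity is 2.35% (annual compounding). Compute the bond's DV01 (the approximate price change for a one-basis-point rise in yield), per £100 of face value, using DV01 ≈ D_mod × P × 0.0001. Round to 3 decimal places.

Periodic yield y = 0.0235.
  t   CF        PV=CF/(1+0.0235)^t    t·PV
  1         3.75         3.6639         3.6639
  2         3.75         3.5798         7.1595
  3         3.75         3.4976        10.4927
  4         3.75         3.4173        13.6691
  5         3.75         3.3388        16.6941
  6       103.75        90.2529       541.5172
  Σ                    107.7502       593.1966
P = 107.7502; D_Mac = 5.50529 yrs; D_mod = 5.37889 yrs.
DV01 ≈ 5.37889 × 107.7502 × 0.0001 = 0.057958.

£0.058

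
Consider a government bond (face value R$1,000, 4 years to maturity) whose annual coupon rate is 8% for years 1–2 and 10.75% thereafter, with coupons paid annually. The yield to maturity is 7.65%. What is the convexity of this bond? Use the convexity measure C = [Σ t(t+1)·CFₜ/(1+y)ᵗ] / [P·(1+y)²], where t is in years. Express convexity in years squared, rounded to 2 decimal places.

With y = 0.0765:
  t   CF        PV=CF/(1+0.0765)^t    t·PV        t(t+1)·PV
  1        80.00        74.3149        74.3149         148.6298
  2        80.00        69.0338       138.0676         414.2029
  3       107.50        86.1720       258.5161       1,034.0645
  4     1,107.50       824.6841     3,298.7362      16,493.6811
  Σ                  1,054.2048     3,769.6349      18,090.5783
P = 1,054.2048.
Convexity = Σ t(t+1)·PV / [P·(1+y)²] = 18,090.5783 / (1,054.2048 × 1.158852) = 14.80810.

14.81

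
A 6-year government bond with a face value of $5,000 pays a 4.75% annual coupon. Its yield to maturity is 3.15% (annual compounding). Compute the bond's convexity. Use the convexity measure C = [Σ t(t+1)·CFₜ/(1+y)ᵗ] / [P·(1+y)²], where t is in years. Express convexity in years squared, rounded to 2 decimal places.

34.15

With y = 0.0315:
  t   CF        PV=CF/(1+0.0315)^t    t·PV        t(t+1)·PV
  1       237.50       230.2472       230.2472         460.4944
  2       237.50       223.2159       446.4318       1,339.2955
  3       237.50       216.3993       649.1980       2,596.7920
  4       237.50       209.7909       839.1637       4,195.8184
  5       237.50       203.3843     1,016.9216       6,101.5294
  6     5,237.50     4,348.1913    26,089.1478     182,624.0343
  Σ                  5,431.2290    29,271.1100     197,317.9640
P = 5,431.2290.
Convexity = Σ t(t+1)·PV / [P·(1+y)²] = 197,317.9640 / (5,431.2290 × 1.063992) = 34.14523.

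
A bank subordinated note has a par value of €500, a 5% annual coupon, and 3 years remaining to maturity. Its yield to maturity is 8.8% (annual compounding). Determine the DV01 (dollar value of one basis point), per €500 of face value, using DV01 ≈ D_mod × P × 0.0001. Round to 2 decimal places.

Periodic yield y = 0.088.
  t   CF        PV=CF/(1+0.088)^t    t·PV
  1        25.00        22.9779        22.9779
  2        25.00        21.1194        42.2389
  3       525.00       407.6361     1,222.9082
  Σ                    451.7335     1,288.1250
P = 451.7335; D_Mac = 2.85152 yrs; D_mod = 2.62088 yrs.
DV01 ≈ 2.62088 × 451.7335 × 0.0001 = 0.118394.

€0.12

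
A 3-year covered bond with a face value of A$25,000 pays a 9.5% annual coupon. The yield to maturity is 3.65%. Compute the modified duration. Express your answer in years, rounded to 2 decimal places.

2.67 years

Periodic yield y = 0.0365. First find Macaulay duration:
  t   CF        PV=CF/(1+0.0365)^t    t·PV
  1     2,375.00     2,291.3652     2,291.3652
  2     2,375.00     2,210.6755     4,421.3510
  3    27,375.00    24,583.6412    73,750.9236
  Σ                 29,085.6819    80,463.6398
P = 29,085.6819; Macaulay duration = 80,463.6398 / 29,085.6819 = 2.76643 years.
Modified duration = D_Mac / (1 + y) = 2.76643 / 1.0365 = 2.66902 years.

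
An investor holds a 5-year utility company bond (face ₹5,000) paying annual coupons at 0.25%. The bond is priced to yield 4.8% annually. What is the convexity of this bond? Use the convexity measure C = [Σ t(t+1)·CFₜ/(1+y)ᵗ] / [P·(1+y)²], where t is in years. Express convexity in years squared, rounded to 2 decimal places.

With y = 0.048:
  t   CF        PV=CF/(1+0.048)^t    t·PV        t(t+1)·PV
  1        12.50        11.9275        11.9275          23.8550
  2        12.50        11.3812        22.7624          68.2871
  3        12.50        10.8599        32.5797         130.3189
  4        12.50        10.3625        41.4500         207.2502
  5     5,012.50     3,965.0436    19,825.2182     118,951.3094
  Σ                  4,009.5747    19,933.9378     119,381.0205
P = 4,009.5747.
Convexity = Σ t(t+1)·PV / [P·(1+y)²] = 119,381.0205 / (4,009.5747 × 1.098304) = 27.10906.

27.11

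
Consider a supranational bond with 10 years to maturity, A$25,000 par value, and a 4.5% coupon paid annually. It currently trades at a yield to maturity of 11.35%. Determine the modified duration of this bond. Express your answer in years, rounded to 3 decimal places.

Periodic yield y = 0.1135. First find Macaulay duration:
  t   CF        PV=CF/(1+0.1135)^t    t·PV
  1     1,125.00     1,010.3278     1,010.3278
  2     1,125.00       907.3442     1,814.6885
  3     1,125.00       814.8579     2,444.5736
  4     1,125.00       731.7987     2,927.1948
  5     1,125.00       657.2058     3,286.0292
  6     1,125.00       590.2163     3,541.2978
  7     1,125.00       530.0550     3,710.3853
  8     1,125.00       476.0261     3,808.2087
  9     1,125.00       427.5043     3,847.5391
  10   26,125.00     8,915.6721    89,156.7205
  Σ                 15,061.0082   115,546.9652
P = 15,061.0082; Macaulay duration = 115,546.9652 / 15,061.0082 = 7.67193 years.
Modified duration = D_Mac / (1 + y) = 7.67193 / 1.1135 = 6.88992 years.

6.890 years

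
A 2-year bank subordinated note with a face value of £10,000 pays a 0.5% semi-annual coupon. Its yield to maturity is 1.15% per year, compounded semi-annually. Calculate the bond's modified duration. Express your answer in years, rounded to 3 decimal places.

Periodic yield y = 0.00575. First find Macaulay duration:
  t   CF        PV=CF/(1+0.00575)^t    t·PV
  1        25.00        24.8571        24.8571
  2        25.00        24.7150        49.4299
  3        25.00        24.5737        73.7210
  4    10,025.00     9,797.7018    39,190.8071
  Σ                  9,871.8475    39,338.8151
P = 9,871.8475; Macaulay duration = 39,338.8151 / 9,871.8475 = 3.98495 half-year periods = 1.99247 years.
Modified duration = D_Mac / (1 + y) = 1.99247 / 1.00575 = 1.98108 years.

1.981 years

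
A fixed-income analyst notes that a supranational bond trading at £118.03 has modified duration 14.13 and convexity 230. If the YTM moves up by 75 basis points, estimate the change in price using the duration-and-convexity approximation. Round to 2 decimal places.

-£11.74

Duration effect: -D_mod·Δy = -14.13 × (+0.0075) = -0.105975
Convexity effect: ½·C·(Δy)² = 0.5 × 230 × (0.0075)² = +0.00646875
ΔP/P ≈ -0.105975 + 0.00646875 = -0.09950625
ΔP ≈ 118.03 × (-0.09950625) = -11.7447226875.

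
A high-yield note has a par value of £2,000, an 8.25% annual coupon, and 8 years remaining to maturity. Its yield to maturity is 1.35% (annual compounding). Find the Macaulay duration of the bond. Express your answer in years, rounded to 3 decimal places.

Periodic yield y = 0.0135. Discount each cash flow and weight by its year:
  t   CF        PV=CF/(1+0.0135)^t    t·PV
  1       165.00       162.8022       162.8022
  2       165.00       160.6336       321.2672
  3       165.00       158.4939       475.4818
  4       165.00       156.3828       625.5311
  5       165.00       154.2997       771.4987
  6       165.00       152.2444       913.4666
  7       165.00       150.2165     1,051.5156
  8     2,165.00     1,944.7683    15,558.1467
  Σ                  3,039.8415    19,879.7100
Price P = Σ PV = 3,039.8415.
Macaulay duration = Σ(t·PV) / P = 19,879.7100 / 3,039.8415 = 6.53972 years.

6.540 years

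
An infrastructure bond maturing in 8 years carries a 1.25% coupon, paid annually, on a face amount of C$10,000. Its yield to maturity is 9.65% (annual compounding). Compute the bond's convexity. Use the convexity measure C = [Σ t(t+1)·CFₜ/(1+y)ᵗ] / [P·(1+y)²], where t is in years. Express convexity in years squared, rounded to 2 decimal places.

With y = 0.0965:
  t   CF        PV=CF/(1+0.0965)^t    t·PV        t(t+1)·PV
  1       125.00       113.9991       113.9991         227.9982
  2       125.00       103.9663       207.9327         623.7980
  3       125.00        94.8165       284.4496       1,137.7985
  4       125.00        86.4720       345.8880       1,729.4399
  5       125.00        78.8618       394.3091       2,365.8548
  6       125.00        71.9214       431.5285       3,020.6992
  7       125.00        65.5918       459.1426       3,673.1409
  8    10,125.00     4,845.3588    38,762.8705     348,865.8349
  Σ                  5,460.9878    41,000.1201     361,644.5644
P = 5,460.9878.
Convexity = Σ t(t+1)·PV / [P·(1+y)²] = 361,644.5644 / (5,460.9878 × 1.202312) = 55.07994.

55.08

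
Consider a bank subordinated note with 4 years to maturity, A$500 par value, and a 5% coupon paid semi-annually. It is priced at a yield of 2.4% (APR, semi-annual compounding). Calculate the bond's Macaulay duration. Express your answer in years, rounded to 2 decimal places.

3.69 years

Periodic yield y = 0.012. Discount each cash flow and weight by its period:
  t   CF        PV=CF/(1+0.012)^t    t·PV
  1        12.50        12.3518        12.3518
  2        12.50        12.2053        24.4106
  3        12.50        12.0606        36.1818
  4        12.50        11.9176        47.6703
  5        12.50        11.7763        58.8813
  6        12.50        11.6366        69.8197
  7        12.50        11.4986        80.4905
  8       512.50       465.8539     3,726.8315
  Σ                    549.3007     4,056.6375
Price P = Σ PV = 549.3007.
Macaulay duration = Σ(t·PV) / P = 4,056.6375 / 549.3007 = 7.38509 half-year periods.
In years: 7.38509 / 2 = 3.69255 years.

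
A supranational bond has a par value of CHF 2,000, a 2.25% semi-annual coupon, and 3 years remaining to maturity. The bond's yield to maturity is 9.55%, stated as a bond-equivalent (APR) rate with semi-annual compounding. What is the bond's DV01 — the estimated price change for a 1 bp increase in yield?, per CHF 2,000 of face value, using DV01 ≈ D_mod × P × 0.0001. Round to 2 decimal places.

Periodic yield y = 0.04775.
  t   CF        PV=CF/(1+0.04775)^t    t·PV
  1        22.50        21.4746        21.4746
  2        22.50        20.4959        40.9918
  3        22.50        19.5618        58.6855
  4        22.50        18.6703        74.6813
  5        22.50        17.8194        89.0972
  6     2,022.50     1,528.7713     9,172.6276
  Σ                  1,626.7934     9,457.5581
P = 1,626.7934; D_Mac = 5.81362 half-year periods = 2.90681 yrs; D_mod = 2.77434 yrs.
DV01 ≈ 2.77434 × 1,626.7934 × 0.0001 = 0.451327.

CHF 0.45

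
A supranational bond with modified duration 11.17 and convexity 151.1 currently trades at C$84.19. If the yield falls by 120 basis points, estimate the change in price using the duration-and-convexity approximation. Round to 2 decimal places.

+C$12.20

Duration effect: -D_mod·Δy = -11.17 × (-0.012) = +0.134040
Convexity effect: ½·C·(Δy)² = 0.5 × 151.1 × (-0.012)² = +0.0108792
ΔP/P ≈ +0.134040 + 0.0108792 = +0.1449192
ΔP ≈ 84.19 × (+0.1449192) = +12.200747448.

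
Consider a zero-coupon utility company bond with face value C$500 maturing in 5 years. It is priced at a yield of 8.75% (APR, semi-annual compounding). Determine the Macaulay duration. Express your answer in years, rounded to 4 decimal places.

5.0000 years

A zero-coupon bond has a single cash flow at maturity, so its Macaulay duration equals its maturity: 5 years.
(Equivalently: 10 semi-annual periods ÷ 2 = 5 years.)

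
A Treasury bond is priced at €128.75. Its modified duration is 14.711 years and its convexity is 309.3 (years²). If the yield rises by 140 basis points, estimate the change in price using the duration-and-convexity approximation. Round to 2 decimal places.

-€22.61

Duration effect: -D_mod·Δy = -14.711 × (+0.014) = -0.205954
Convexity effect: ½·C·(Δy)² = 0.5 × 309.3 × (0.014)² = +0.0303114
ΔP/P ≈ -0.205954 + 0.0303114 = -0.1756426
ΔP ≈ 128.75 × (-0.1756426) = -22.61398475.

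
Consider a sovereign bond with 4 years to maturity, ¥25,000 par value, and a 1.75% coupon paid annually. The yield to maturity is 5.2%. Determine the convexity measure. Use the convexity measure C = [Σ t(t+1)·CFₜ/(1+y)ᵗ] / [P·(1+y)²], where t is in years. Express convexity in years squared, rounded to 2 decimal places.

With y = 0.052:
  t   CF        PV=CF/(1+0.052)^t    t·PV        t(t+1)·PV
  1       437.50       415.8745       415.8745         831.7490
  2       437.50       395.3180       790.6360       2,371.9079
  3       437.50       375.7776     1,127.3327       4,509.3307
  4    25,437.50    20,768.8030    83,075.2121     415,376.0604
  Σ                 21,955.7731    85,409.0552     423,089.0480
P = 21,955.7731.
Convexity = Σ t(t+1)·PV / [P·(1+y)²] = 423,089.0480 / (21,955.7731 × 1.106704) = 17.41212.

17.41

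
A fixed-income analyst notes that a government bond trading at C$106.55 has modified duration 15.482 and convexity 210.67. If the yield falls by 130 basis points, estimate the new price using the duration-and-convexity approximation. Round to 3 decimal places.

Duration effect: -D_mod·Δy = -15.482 × (-0.013) = +0.201266
Convexity effect: ½·C·(Δy)² = 0.5 × 210.67 × (-0.013)² = +0.017801615
ΔP/P ≈ +0.201266 + 0.017801615 = +0.219067615
New price ≈ 106.55 × (1 + 0.219067615) = 129.89165437825.

C$129.892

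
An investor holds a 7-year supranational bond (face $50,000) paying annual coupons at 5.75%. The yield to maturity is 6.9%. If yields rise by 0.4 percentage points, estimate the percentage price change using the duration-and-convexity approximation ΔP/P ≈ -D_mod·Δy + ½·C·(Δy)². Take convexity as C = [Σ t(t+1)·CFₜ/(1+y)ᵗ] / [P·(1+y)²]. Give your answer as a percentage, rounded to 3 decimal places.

-2.183%

With y = 0.069:
  t   CF        PV=CF/(1+0.069)^t    t·PV        t(t+1)·PV
  1     2,875.00     2,689.4294     2,689.4294       5,378.8587
  2     2,875.00     2,515.8366     5,031.6733      15,095.0199
  3     2,875.00     2,353.4487     7,060.3461      28,241.3842
  4     2,875.00     2,201.5423     8,806.1691      44,030.8454
  5     2,875.00     2,059.4409    10,297.2043      61,783.2255
  6     2,875.00     1,926.5116    11,559.0693      80,913.4852
  7    52,875.00    33,144.1163   232,008.8140   1,856,070.5116
  Σ                 46,890.3257   277,452.7053   2,091,513.3306
P = 46,890.3257; D_Mac = 5.91706 yrs; D_mod = 5.53513 yrs; C = 39.03211.
Duration effect: -5.53513 × (+0.004) = -0.022141
Convexity effect: 0.5 × 39.03211 × (0.004)² = +0.0003123
ΔP/P ≈ -0.022141 + 0.0003123 = -0.021828 = -2.1828%.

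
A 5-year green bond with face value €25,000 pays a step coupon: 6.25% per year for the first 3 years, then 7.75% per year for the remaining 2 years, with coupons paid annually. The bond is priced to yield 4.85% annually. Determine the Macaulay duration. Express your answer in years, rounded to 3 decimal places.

Periodic yield y = 0.0485. Discount each cash flow and weight by its year:
  t   CF        PV=CF/(1+0.0485)^t    t·PV
  1     1,562.50     1,490.2241     1,490.2241
  2     1,562.50     1,421.2915     2,842.5830
  3     1,562.50     1,355.5474     4,066.6423
  4     1,937.50     1,603.1272     6,412.5086
  5    26,937.50    21,257.6432   106,288.2160
  Σ                 27,127.8334   121,100.1741
Price P = Σ PV = 27,127.8334.
Macaulay duration = Σ(t·PV) / P = 121,100.1741 / 27,127.8334 = 4.46406 years.

4.464 years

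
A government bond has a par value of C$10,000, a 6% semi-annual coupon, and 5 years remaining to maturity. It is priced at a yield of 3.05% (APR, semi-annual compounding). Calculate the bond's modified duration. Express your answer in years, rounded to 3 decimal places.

Periodic yield y = 0.01525. First find Macaulay duration:
  t   CF        PV=CF/(1+0.01525)^t    t·PV
  1       300.00       295.4937       295.4937
  2       300.00       291.0551       582.1103
  3       300.00       286.6832       860.0496
  4       300.00       282.3770     1,129.5078
  5       300.00       278.1354     1,390.6770
  6       300.00       273.9575     1,643.7453
  7       300.00       269.8424     1,888.8971
  8       300.00       265.7892     2,126.3133
  9       300.00       261.7968     2,356.1709
  10   10,300.00     8,853.3420    88,533.4204
  Σ                 11,358.4724   100,806.3854
P = 11,358.4724; Macaulay duration = 100,806.3854 / 11,358.4724 = 8.87499 half-year periods = 4.43750 years.
Modified duration = D_Mac / (1 + y) = 4.43750 / 1.01525 = 4.37084 years.

4.371 years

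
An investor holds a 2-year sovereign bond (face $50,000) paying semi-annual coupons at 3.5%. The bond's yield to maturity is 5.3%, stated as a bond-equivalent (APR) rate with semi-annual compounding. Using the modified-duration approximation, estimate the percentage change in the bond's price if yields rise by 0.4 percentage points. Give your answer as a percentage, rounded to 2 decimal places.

-0.76%

Periodic yield y = 0.0265. Modified duration first:
  t   CF        PV=CF/(1+0.0265)^t    t·PV
  1       875.00       852.4111       852.4111
  2       875.00       830.4054     1,660.8107
  3       875.00       808.9677     2,426.9032
  4    50,875.00    45,821.4267   183,285.7068
  Σ                 48,313.2109   188,225.8318
P = 48,313.2109; D_Mac = 3.89595 half-year periods = 1.94797 yrs; D_mod = 1.94797/(1+0.0265) = 1.89769 yrs.
ΔP/P ≈ -D_mod · Δy = -1.89769 × (+0.004) = -0.007591 = -0.7591%.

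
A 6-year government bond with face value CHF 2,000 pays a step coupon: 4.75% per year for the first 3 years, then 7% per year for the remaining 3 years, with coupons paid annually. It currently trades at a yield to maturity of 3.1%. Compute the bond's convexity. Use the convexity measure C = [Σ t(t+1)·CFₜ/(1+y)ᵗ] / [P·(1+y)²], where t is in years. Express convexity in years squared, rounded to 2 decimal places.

With y = 0.031:
  t   CF        PV=CF/(1+0.031)^t    t·PV        t(t+1)·PV
  1        95.00        92.1435        92.1435         184.2871
  2        95.00        89.3730       178.7460         536.2379
  3        95.00        86.6857       260.0572       1,040.2288
  4       140.00       123.9063       495.6252       2,478.1259
  5       140.00       120.1807       600.9035       3,605.4208
  6     2,140.00     1,781.8116    10,690.8696      74,836.0871
  Σ                  2,294.1009    12,318.3450      82,680.3877
P = 2,294.1009.
Convexity = Σ t(t+1)·PV / [P·(1+y)²] = 82,680.3877 / (2,294.1009 × 1.062961) = 33.90570.

33.91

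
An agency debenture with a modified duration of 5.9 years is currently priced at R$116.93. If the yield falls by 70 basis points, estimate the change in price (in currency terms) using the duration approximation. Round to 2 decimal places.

Duration approximation: ΔP/P ≈ -D_mod · Δy = -5.9 × (-0.007) = +0.041300.
ΔP ≈ 116.93 × (+0.041300) = +4.829209.

+R$4.83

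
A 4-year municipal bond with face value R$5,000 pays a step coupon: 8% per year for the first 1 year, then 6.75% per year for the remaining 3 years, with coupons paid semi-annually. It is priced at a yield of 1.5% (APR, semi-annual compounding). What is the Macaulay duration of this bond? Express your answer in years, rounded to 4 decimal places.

3.5868 years

Periodic yield y = 0.0075. Discount each cash flow and weight by its period:
  t   CF        PV=CF/(1+0.0075)^t    t·PV
  1       200.00       198.5112       198.5112
  2       200.00       197.0334       394.0668
  3       168.75       165.0094       495.0281
  4       168.75       163.7810       655.1241
  5       168.75       162.5618       812.8090
  6       168.75       161.3517       968.1100
  7       168.75       160.1505     1,121.0538
  8     5,168.75     4,868.8354    38,950.6828
  Σ                  6,077.2343    43,595.3858
Price P = Σ PV = 6,077.2343.
Macaulay duration = Σ(t·PV) / P = 43,595.3858 / 6,077.2343 = 7.17356 half-year periods.
In years: 7.17356 / 2 = 3.58678 years.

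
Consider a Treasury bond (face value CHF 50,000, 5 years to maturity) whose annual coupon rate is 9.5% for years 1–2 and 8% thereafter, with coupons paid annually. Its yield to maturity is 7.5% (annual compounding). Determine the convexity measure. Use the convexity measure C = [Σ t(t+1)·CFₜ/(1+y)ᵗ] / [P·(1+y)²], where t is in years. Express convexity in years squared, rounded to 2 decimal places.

20.83

With y = 0.075:
  t   CF        PV=CF/(1+0.075)^t    t·PV        t(t+1)·PV
  1     4,750.00     4,418.6047     4,418.6047       8,837.2093
  2     4,750.00     4,110.3299     8,220.6598      24,661.9794
  3     4,000.00     3,219.8423     9,659.5268      38,638.1073
  4     4,000.00     2,995.2021    11,980.8085      59,904.0424
  5    54,000.00    37,614.1661   188,070.8307   1,128,424.9844
  Σ                 52,358.1451   222,350.4305   1,260,466.3229
P = 52,358.1451.
Convexity = Σ t(t+1)·PV / [P·(1+y)²] = 1,260,466.3229 / (52,358.1451 × 1.155625) = 20.83196.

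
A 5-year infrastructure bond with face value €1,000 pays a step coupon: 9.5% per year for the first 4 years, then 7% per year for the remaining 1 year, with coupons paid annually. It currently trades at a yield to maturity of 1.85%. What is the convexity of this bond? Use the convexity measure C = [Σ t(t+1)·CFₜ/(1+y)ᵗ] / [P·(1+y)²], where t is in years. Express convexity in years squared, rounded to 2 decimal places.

With y = 0.0185:
  t   CF        PV=CF/(1+0.0185)^t    t·PV        t(t+1)·PV
  1        95.00        93.2744        93.2744         186.5488
  2        95.00        91.5802       183.1604         549.4811
  3        95.00        89.9167       269.7502       1,079.0008
  4        95.00        88.2835       353.1339       1,765.6697
  5     1,070.00       976.2895     4,881.4474      29,288.6845
  Σ                  1,339.3443     5,780.7664      32,869.3850
P = 1,339.3443.
Convexity = Σ t(t+1)·PV / [P·(1+y)²] = 32,869.3850 / (1,339.3443 × 1.037342) = 23.65796.

23.66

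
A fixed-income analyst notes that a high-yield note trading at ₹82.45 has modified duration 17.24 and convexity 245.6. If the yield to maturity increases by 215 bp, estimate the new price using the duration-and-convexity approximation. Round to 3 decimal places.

₹56.569

Duration effect: -D_mod·Δy = -17.24 × (+0.0215) = -0.370660
Convexity effect: ½·C·(Δy)² = 0.5 × 245.6 × (0.0215)² = +0.0567643
ΔP/P ≈ -0.370660 + 0.0567643 = -0.3138957
New price ≈ 82.45 × (1 - 0.3138957) = 56.569299535.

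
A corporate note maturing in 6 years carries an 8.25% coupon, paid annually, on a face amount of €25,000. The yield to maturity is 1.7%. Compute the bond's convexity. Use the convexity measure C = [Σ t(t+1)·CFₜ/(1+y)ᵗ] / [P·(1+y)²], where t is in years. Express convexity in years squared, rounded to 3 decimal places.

32.795

With y = 0.017:
  t   CF        PV=CF/(1+0.017)^t    t·PV        t(t+1)·PV
  1     2,062.50     2,028.0236     2,028.0236       4,056.0472
  2     2,062.50     1,994.1235     3,988.2470      11,964.7410
  3     2,062.50     1,960.7901     5,882.3702      23,529.4808
  4     2,062.50     1,928.0138     7,712.0553      38,560.2767
  5     2,062.50     1,895.7855     9,478.9274      56,873.5644
  6    27,062.50    24,459.1971   146,755.1824   1,027,286.2768
  Σ                 34,265.9335   175,844.8059   1,162,270.3869
P = 34,265.9335.
Convexity = Σ t(t+1)·PV / [P·(1+y)²] = 1,162,270.3869 / (34,265.9335 × 1.034289) = 32.79463.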